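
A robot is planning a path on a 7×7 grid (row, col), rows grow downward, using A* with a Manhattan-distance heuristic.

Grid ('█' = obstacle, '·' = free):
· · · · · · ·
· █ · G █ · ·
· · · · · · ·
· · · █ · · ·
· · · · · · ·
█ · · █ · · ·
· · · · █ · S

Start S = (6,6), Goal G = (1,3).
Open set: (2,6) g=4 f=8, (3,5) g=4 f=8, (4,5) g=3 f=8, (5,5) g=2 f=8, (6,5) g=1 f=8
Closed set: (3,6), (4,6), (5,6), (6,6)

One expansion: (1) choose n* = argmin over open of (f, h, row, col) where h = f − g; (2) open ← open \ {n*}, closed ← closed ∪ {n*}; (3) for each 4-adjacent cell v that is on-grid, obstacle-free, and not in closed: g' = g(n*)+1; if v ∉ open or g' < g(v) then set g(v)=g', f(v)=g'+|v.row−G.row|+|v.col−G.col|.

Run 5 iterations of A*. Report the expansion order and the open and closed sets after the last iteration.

step 1: expand (2,6) (f=8, h=4) → closed; open now [(1,6) g=5 f=8, (2,5) g=5 f=8, (3,5) g=4 f=8, (4,5) g=3 f=8, (5,5) g=2 f=8, (6,5) g=1 f=8]
step 2: expand (1,6) (f=8, h=3) → closed; open now [(0,6) g=6 f=10, (1,5) g=6 f=8, (2,5) g=5 f=8, (3,5) g=4 f=8, (4,5) g=3 f=8, (5,5) g=2 f=8, (6,5) g=1 f=8]
step 3: expand (1,5) (f=8, h=2) → closed; open now [(0,5) g=7 f=10, (0,6) g=6 f=10, (2,5) g=5 f=8, (3,5) g=4 f=8, (4,5) g=3 f=8, (5,5) g=2 f=8, (6,5) g=1 f=8]
step 4: expand (2,5) (f=8, h=3) → closed; open now [(0,5) g=7 f=10, (0,6) g=6 f=10, (2,4) g=6 f=8, (3,5) g=4 f=8, (4,5) g=3 f=8, (5,5) g=2 f=8, (6,5) g=1 f=8]
step 5: expand (2,4) (f=8, h=2) → closed; open now [(0,5) g=7 f=10, (0,6) g=6 f=10, (2,3) g=7 f=8, (3,4) g=7 f=10, (3,5) g=4 f=8, (4,5) g=3 f=8, (5,5) g=2 f=8, (6,5) g=1 f=8]

order=[(2,6) → (1,6) → (1,5) → (2,5) → (2,4)]; open=[(0,5) g=7 f=10, (0,6) g=6 f=10, (2,3) g=7 f=8, (3,4) g=7 f=10, (3,5) g=4 f=8, (4,5) g=3 f=8, (5,5) g=2 f=8, (6,5) g=1 f=8]; closed=[(1,5), (1,6), (2,4), (2,5), (2,6), (3,6), (4,6), (5,6), (6,6)]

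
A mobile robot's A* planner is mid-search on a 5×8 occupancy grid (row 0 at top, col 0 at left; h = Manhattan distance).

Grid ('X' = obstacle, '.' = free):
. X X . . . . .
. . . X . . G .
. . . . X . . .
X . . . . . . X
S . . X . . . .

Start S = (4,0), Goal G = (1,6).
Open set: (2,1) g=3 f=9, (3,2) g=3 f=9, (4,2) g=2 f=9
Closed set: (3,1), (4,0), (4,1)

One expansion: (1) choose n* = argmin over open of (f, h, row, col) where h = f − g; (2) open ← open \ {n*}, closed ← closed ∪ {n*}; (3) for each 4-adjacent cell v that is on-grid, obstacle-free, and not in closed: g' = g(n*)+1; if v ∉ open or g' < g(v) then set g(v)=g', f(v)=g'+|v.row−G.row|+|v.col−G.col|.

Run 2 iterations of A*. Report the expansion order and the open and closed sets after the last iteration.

step 1: expand (2,1) (f=9, h=6) → closed; open now [(1,1) g=4 f=9, (2,0) g=4 f=11, (2,2) g=4 f=9, (3,2) g=3 f=9, (4,2) g=2 f=9]
step 2: expand (1,1) (f=9, h=5) → closed; open now [(1,0) g=5 f=11, (1,2) g=5 f=9, (2,0) g=4 f=11, (2,2) g=4 f=9, (3,2) g=3 f=9, (4,2) g=2 f=9]

order=[(2,1) → (1,1)]; open=[(1,0) g=5 f=11, (1,2) g=5 f=9, (2,0) g=4 f=11, (2,2) g=4 f=9, (3,2) g=3 f=9, (4,2) g=2 f=9]; closed=[(1,1), (2,1), (3,1), (4,0), (4,1)]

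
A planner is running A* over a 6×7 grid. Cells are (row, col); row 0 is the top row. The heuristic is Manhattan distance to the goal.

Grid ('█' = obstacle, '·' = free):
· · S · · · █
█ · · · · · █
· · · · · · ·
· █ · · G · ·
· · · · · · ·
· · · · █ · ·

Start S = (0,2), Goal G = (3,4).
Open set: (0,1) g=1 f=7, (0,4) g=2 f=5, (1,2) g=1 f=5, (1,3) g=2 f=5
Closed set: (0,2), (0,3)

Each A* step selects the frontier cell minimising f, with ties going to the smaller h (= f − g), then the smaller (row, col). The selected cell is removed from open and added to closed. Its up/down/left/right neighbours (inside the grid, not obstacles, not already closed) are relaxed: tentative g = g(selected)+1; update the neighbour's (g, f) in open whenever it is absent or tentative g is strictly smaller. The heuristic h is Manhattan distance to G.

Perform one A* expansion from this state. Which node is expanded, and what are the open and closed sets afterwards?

expanded=(0,4); open=[(0,1) g=1 f=7, (0,5) g=3 f=7, (1,2) g=1 f=5, (1,3) g=2 f=5, (1,4) g=3 f=5]; closed=[(0,2), (0,3), (0,4)]

step 1: expand (0,4) (f=5, h=3) → closed; open now [(0,1) g=1 f=7, (0,5) g=3 f=7, (1,2) g=1 f=5, (1,3) g=2 f=5, (1,4) g=3 f=5]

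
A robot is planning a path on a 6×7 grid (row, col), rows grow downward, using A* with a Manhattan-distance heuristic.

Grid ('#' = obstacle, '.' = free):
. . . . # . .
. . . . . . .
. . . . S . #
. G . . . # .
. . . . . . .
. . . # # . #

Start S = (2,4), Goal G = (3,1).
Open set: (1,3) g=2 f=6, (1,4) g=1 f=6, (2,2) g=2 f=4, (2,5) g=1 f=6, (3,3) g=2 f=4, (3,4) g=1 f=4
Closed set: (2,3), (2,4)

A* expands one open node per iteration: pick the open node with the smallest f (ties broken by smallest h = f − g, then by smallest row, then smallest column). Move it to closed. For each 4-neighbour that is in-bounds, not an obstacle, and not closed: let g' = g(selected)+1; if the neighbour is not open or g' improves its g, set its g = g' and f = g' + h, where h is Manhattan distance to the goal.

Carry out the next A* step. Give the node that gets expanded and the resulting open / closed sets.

step 1: expand (2,2) (f=4, h=2) → closed; open now [(1,2) g=3 f=6, (1,3) g=2 f=6, (1,4) g=1 f=6, (2,1) g=3 f=4, (2,5) g=1 f=6, (3,2) g=3 f=4, (3,3) g=2 f=4, (3,4) g=1 f=4]

expanded=(2,2); open=[(1,2) g=3 f=6, (1,3) g=2 f=6, (1,4) g=1 f=6, (2,1) g=3 f=4, (2,5) g=1 f=6, (3,2) g=3 f=4, (3,3) g=2 f=4, (3,4) g=1 f=4]; closed=[(2,2), (2,3), (2,4)]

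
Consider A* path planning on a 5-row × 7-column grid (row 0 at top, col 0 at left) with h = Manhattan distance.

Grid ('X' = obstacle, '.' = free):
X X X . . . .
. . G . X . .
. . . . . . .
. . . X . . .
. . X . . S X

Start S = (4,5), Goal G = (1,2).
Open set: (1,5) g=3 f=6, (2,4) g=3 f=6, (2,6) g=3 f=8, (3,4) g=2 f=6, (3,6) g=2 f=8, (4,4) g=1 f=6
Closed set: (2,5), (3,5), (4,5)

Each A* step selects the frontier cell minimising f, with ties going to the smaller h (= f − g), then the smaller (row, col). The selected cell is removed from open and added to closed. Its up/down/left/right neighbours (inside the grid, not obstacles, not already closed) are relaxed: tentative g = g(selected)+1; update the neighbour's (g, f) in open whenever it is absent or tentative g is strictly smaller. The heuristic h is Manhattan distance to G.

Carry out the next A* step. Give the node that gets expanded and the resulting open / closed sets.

step 1: expand (1,5) (f=6, h=3) → closed; open now [(0,5) g=4 f=8, (1,6) g=4 f=8, (2,4) g=3 f=6, (2,6) g=3 f=8, (3,4) g=2 f=6, (3,6) g=2 f=8, (4,4) g=1 f=6]

expanded=(1,5); open=[(0,5) g=4 f=8, (1,6) g=4 f=8, (2,4) g=3 f=6, (2,6) g=3 f=8, (3,4) g=2 f=6, (3,6) g=2 f=8, (4,4) g=1 f=6]; closed=[(1,5), (2,5), (3,5), (4,5)]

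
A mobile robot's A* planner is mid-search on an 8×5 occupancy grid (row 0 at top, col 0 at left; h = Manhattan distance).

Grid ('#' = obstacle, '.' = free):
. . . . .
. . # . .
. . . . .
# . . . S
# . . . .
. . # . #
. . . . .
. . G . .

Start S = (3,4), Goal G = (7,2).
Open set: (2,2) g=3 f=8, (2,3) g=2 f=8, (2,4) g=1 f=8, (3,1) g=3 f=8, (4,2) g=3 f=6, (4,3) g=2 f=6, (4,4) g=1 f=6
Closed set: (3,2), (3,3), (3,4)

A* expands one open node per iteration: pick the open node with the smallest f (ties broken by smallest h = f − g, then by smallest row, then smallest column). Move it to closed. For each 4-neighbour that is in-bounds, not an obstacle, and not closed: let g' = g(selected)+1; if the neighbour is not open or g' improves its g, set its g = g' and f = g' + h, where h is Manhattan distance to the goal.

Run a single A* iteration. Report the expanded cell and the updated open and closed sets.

expanded=(4,2); open=[(2,2) g=3 f=8, (2,3) g=2 f=8, (2,4) g=1 f=8, (3,1) g=3 f=8, (4,1) g=4 f=8, (4,3) g=2 f=6, (4,4) g=1 f=6]; closed=[(3,2), (3,3), (3,4), (4,2)]

step 1: expand (4,2) (f=6, h=3) → closed; open now [(2,2) g=3 f=8, (2,3) g=2 f=8, (2,4) g=1 f=8, (3,1) g=3 f=8, (4,1) g=4 f=8, (4,3) g=2 f=6, (4,4) g=1 f=6]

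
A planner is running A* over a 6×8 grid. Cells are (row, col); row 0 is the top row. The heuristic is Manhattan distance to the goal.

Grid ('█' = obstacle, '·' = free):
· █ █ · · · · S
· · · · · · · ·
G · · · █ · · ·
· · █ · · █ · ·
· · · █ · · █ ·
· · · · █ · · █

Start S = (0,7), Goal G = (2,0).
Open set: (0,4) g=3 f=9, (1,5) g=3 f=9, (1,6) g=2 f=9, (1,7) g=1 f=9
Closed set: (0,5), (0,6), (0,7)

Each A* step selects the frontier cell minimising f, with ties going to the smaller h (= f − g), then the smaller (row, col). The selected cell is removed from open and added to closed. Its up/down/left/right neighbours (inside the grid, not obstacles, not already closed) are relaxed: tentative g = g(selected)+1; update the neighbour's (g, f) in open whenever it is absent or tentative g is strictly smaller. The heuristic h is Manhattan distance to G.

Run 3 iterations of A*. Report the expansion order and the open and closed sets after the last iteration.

order=[(0,4) → (0,3) → (1,3)]; open=[(1,2) g=6 f=9, (1,4) g=4 f=9, (1,5) g=3 f=9, (1,6) g=2 f=9, (1,7) g=1 f=9, (2,3) g=6 f=9]; closed=[(0,3), (0,4), (0,5), (0,6), (0,7), (1,3)]

step 1: expand (0,4) (f=9, h=6) → closed; open now [(0,3) g=4 f=9, (1,4) g=4 f=9, (1,5) g=3 f=9, (1,6) g=2 f=9, (1,7) g=1 f=9]
step 2: expand (0,3) (f=9, h=5) → closed; open now [(1,3) g=5 f=9, (1,4) g=4 f=9, (1,5) g=3 f=9, (1,6) g=2 f=9, (1,7) g=1 f=9]
step 3: expand (1,3) (f=9, h=4) → closed; open now [(1,2) g=6 f=9, (1,4) g=4 f=9, (1,5) g=3 f=9, (1,6) g=2 f=9, (1,7) g=1 f=9, (2,3) g=6 f=9]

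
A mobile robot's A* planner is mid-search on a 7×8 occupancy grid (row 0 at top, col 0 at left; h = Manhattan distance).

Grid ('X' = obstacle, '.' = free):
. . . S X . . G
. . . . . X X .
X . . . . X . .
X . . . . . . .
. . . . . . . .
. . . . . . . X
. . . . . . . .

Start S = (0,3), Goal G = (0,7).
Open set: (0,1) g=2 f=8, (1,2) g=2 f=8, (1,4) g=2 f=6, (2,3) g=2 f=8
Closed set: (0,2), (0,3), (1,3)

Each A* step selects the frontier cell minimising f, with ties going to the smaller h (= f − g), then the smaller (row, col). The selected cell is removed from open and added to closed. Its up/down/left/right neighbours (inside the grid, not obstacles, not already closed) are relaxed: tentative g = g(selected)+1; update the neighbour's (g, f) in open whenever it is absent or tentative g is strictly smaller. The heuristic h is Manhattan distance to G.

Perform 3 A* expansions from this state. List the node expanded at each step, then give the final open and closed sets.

step 1: expand (1,4) (f=6, h=4) → closed; open now [(0,1) g=2 f=8, (1,2) g=2 f=8, (2,3) g=2 f=8, (2,4) g=3 f=8]
step 2: expand (2,4) (f=8, h=5) → closed; open now [(0,1) g=2 f=8, (1,2) g=2 f=8, (2,3) g=2 f=8, (3,4) g=4 f=10]
step 3: expand (0,1) (f=8, h=6) → closed; open now [(0,0) g=3 f=10, (1,1) g=3 f=10, (1,2) g=2 f=8, (2,3) g=2 f=8, (3,4) g=4 f=10]

order=[(1,4) → (2,4) → (0,1)]; open=[(0,0) g=3 f=10, (1,1) g=3 f=10, (1,2) g=2 f=8, (2,3) g=2 f=8, (3,4) g=4 f=10]; closed=[(0,1), (0,2), (0,3), (1,3), (1,4), (2,4)]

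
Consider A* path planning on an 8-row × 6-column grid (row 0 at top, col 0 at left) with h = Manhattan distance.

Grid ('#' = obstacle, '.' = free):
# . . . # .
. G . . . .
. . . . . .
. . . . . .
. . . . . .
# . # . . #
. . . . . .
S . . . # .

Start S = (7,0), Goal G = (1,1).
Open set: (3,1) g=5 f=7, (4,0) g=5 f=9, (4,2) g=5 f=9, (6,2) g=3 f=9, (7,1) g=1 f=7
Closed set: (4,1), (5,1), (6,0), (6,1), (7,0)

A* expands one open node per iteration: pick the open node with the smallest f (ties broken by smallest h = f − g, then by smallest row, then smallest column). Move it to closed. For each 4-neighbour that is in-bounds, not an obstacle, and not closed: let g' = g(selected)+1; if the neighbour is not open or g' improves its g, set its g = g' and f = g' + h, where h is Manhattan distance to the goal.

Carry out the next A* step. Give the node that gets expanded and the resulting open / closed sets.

step 1: expand (3,1) (f=7, h=2) → closed; open now [(2,1) g=6 f=7, (3,0) g=6 f=9, (3,2) g=6 f=9, (4,0) g=5 f=9, (4,2) g=5 f=9, (6,2) g=3 f=9, (7,1) g=1 f=7]

expanded=(3,1); open=[(2,1) g=6 f=7, (3,0) g=6 f=9, (3,2) g=6 f=9, (4,0) g=5 f=9, (4,2) g=5 f=9, (6,2) g=3 f=9, (7,1) g=1 f=7]; closed=[(3,1), (4,1), (5,1), (6,0), (6,1), (7,0)]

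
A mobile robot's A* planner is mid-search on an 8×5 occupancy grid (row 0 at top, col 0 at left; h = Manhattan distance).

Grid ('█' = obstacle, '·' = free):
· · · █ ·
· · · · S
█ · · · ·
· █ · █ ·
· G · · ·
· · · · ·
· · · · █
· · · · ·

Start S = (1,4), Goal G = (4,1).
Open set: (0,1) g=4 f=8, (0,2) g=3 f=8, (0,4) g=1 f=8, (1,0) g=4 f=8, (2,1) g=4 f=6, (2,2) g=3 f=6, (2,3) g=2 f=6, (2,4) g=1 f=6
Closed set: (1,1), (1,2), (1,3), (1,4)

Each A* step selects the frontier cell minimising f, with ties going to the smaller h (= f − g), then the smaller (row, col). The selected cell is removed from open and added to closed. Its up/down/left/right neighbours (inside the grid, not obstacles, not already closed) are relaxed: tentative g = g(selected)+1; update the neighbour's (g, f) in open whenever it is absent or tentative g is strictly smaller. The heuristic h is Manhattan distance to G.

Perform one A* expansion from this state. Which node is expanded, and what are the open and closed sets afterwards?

step 1: expand (2,1) (f=6, h=2) → closed; open now [(0,1) g=4 f=8, (0,2) g=3 f=8, (0,4) g=1 f=8, (1,0) g=4 f=8, (2,2) g=3 f=6, (2,3) g=2 f=6, (2,4) g=1 f=6]

expanded=(2,1); open=[(0,1) g=4 f=8, (0,2) g=3 f=8, (0,4) g=1 f=8, (1,0) g=4 f=8, (2,2) g=3 f=6, (2,3) g=2 f=6, (2,4) g=1 f=6]; closed=[(1,1), (1,2), (1,3), (1,4), (2,1)]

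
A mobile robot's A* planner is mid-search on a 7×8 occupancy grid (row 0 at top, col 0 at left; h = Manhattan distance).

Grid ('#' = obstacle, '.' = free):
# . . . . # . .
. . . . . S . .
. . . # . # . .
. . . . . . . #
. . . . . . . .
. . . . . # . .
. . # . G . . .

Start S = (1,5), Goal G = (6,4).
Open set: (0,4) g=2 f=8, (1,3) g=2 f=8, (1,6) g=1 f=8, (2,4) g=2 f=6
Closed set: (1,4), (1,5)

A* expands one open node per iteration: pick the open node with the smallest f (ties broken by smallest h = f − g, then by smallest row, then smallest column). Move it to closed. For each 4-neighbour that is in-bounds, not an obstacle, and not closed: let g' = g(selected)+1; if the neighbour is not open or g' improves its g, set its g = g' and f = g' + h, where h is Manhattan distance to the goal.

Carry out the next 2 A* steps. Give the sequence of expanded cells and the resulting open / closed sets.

order=[(2,4) → (3,4)]; open=[(0,4) g=2 f=8, (1,3) g=2 f=8, (1,6) g=1 f=8, (3,3) g=4 f=8, (3,5) g=4 f=8, (4,4) g=4 f=6]; closed=[(1,4), (1,5), (2,4), (3,4)]

step 1: expand (2,4) (f=6, h=4) → closed; open now [(0,4) g=2 f=8, (1,3) g=2 f=8, (1,6) g=1 f=8, (3,4) g=3 f=6]
step 2: expand (3,4) (f=6, h=3) → closed; open now [(0,4) g=2 f=8, (1,3) g=2 f=8, (1,6) g=1 f=8, (3,3) g=4 f=8, (3,5) g=4 f=8, (4,4) g=4 f=6]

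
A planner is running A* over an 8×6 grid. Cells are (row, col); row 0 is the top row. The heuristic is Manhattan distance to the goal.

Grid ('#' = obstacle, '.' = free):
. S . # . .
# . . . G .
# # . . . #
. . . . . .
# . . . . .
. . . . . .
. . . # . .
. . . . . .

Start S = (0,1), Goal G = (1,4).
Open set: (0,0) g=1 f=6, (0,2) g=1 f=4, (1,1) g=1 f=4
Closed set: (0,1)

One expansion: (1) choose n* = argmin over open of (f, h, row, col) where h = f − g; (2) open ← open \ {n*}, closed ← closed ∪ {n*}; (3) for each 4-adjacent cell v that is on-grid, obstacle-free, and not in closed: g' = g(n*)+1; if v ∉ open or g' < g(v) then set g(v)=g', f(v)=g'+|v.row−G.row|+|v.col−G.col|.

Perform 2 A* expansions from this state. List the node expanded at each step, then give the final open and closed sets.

order=[(0,2) → (1,2)]; open=[(0,0) g=1 f=6, (1,1) g=1 f=4, (1,3) g=3 f=4, (2,2) g=3 f=6]; closed=[(0,1), (0,2), (1,2)]

step 1: expand (0,2) (f=4, h=3) → closed; open now [(0,0) g=1 f=6, (1,1) g=1 f=4, (1,2) g=2 f=4]
step 2: expand (1,2) (f=4, h=2) → closed; open now [(0,0) g=1 f=6, (1,1) g=1 f=4, (1,3) g=3 f=4, (2,2) g=3 f=6]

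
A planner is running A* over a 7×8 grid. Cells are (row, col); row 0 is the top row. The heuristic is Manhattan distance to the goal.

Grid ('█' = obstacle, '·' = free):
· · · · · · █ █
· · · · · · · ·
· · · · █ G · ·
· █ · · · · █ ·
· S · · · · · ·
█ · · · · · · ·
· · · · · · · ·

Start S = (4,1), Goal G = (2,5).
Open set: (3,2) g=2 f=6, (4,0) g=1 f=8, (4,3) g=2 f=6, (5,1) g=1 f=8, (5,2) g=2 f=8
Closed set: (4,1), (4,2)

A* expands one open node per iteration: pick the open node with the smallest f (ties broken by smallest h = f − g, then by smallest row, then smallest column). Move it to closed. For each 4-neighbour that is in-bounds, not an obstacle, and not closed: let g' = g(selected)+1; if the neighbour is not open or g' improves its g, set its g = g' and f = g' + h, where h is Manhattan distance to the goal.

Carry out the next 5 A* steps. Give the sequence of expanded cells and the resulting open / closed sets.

order=[(3,2) → (2,2) → (2,3) → (3,3) → (3,4)]; open=[(1,2) g=4 f=8, (1,3) g=5 f=8, (2,1) g=4 f=8, (3,5) g=5 f=6, (4,0) g=1 f=8, (4,3) g=2 f=6, (4,4) g=5 f=8, (5,1) g=1 f=8, (5,2) g=2 f=8]; closed=[(2,2), (2,3), (3,2), (3,3), (3,4), (4,1), (4,2)]

step 1: expand (3,2) (f=6, h=4) → closed; open now [(2,2) g=3 f=6, (3,3) g=3 f=6, (4,0) g=1 f=8, (4,3) g=2 f=6, (5,1) g=1 f=8, (5,2) g=2 f=8]
step 2: expand (2,2) (f=6, h=3) → closed; open now [(1,2) g=4 f=8, (2,1) g=4 f=8, (2,3) g=4 f=6, (3,3) g=3 f=6, (4,0) g=1 f=8, (4,3) g=2 f=6, (5,1) g=1 f=8, (5,2) g=2 f=8]
step 3: expand (2,3) (f=6, h=2) → closed; open now [(1,2) g=4 f=8, (1,3) g=5 f=8, (2,1) g=4 f=8, (3,3) g=3 f=6, (4,0) g=1 f=8, (4,3) g=2 f=6, (5,1) g=1 f=8, (5,2) g=2 f=8]
step 4: expand (3,3) (f=6, h=3) → closed; open now [(1,2) g=4 f=8, (1,3) g=5 f=8, (2,1) g=4 f=8, (3,4) g=4 f=6, (4,0) g=1 f=8, (4,3) g=2 f=6, (5,1) g=1 f=8, (5,2) g=2 f=8]
step 5: expand (3,4) (f=6, h=2) → closed; open now [(1,2) g=4 f=8, (1,3) g=5 f=8, (2,1) g=4 f=8, (3,5) g=5 f=6, (4,0) g=1 f=8, (4,3) g=2 f=6, (4,4) g=5 f=8, (5,1) g=1 f=8, (5,2) g=2 f=8]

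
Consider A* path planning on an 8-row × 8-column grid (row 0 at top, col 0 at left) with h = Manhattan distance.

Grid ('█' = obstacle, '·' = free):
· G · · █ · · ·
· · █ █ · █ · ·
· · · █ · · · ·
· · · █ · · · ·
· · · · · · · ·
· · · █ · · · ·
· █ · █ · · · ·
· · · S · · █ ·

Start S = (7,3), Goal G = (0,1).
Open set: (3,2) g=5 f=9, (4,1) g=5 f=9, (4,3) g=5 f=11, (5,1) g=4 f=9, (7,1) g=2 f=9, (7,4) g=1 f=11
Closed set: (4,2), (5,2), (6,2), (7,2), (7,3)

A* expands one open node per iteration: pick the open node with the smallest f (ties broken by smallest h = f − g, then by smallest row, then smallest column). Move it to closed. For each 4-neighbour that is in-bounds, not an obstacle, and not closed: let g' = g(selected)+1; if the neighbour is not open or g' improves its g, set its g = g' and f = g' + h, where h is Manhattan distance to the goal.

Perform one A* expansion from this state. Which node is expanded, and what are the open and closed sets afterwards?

expanded=(3,2); open=[(2,2) g=6 f=9, (3,1) g=6 f=9, (4,1) g=5 f=9, (4,3) g=5 f=11, (5,1) g=4 f=9, (7,1) g=2 f=9, (7,4) g=1 f=11]; closed=[(3,2), (4,2), (5,2), (6,2), (7,2), (7,3)]

step 1: expand (3,2) (f=9, h=4) → closed; open now [(2,2) g=6 f=9, (3,1) g=6 f=9, (4,1) g=5 f=9, (4,3) g=5 f=11, (5,1) g=4 f=9, (7,1) g=2 f=9, (7,4) g=1 f=11]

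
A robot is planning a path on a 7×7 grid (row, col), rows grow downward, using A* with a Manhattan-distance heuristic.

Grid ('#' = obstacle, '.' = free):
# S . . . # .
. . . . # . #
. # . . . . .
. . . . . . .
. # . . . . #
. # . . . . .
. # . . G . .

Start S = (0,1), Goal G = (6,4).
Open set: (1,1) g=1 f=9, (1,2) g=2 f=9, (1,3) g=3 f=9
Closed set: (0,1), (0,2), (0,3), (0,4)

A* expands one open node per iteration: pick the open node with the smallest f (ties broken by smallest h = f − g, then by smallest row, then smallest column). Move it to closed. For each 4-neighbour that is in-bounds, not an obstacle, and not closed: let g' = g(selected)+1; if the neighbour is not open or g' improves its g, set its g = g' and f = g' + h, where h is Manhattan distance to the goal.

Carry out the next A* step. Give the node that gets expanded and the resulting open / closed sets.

expanded=(1,3); open=[(1,1) g=1 f=9, (1,2) g=2 f=9, (2,3) g=4 f=9]; closed=[(0,1), (0,2), (0,3), (0,4), (1,3)]

step 1: expand (1,3) (f=9, h=6) → closed; open now [(1,1) g=1 f=9, (1,2) g=2 f=9, (2,3) g=4 f=9]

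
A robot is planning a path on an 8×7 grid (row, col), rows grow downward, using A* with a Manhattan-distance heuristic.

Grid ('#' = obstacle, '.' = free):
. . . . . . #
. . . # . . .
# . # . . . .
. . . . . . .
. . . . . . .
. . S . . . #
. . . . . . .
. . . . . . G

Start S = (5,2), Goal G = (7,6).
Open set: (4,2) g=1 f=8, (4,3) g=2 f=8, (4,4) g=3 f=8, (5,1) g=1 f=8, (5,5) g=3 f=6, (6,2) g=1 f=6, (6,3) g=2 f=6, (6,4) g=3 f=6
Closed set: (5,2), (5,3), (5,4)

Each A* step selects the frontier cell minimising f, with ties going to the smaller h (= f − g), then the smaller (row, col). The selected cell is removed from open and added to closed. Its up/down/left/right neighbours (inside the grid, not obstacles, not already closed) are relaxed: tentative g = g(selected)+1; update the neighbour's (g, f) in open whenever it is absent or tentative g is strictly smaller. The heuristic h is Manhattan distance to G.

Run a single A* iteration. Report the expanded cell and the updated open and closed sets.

expanded=(5,5); open=[(4,2) g=1 f=8, (4,3) g=2 f=8, (4,4) g=3 f=8, (4,5) g=4 f=8, (5,1) g=1 f=8, (6,2) g=1 f=6, (6,3) g=2 f=6, (6,4) g=3 f=6, (6,5) g=4 f=6]; closed=[(5,2), (5,3), (5,4), (5,5)]

step 1: expand (5,5) (f=6, h=3) → closed; open now [(4,2) g=1 f=8, (4,3) g=2 f=8, (4,4) g=3 f=8, (4,5) g=4 f=8, (5,1) g=1 f=8, (6,2) g=1 f=6, (6,3) g=2 f=6, (6,4) g=3 f=6, (6,5) g=4 f=6]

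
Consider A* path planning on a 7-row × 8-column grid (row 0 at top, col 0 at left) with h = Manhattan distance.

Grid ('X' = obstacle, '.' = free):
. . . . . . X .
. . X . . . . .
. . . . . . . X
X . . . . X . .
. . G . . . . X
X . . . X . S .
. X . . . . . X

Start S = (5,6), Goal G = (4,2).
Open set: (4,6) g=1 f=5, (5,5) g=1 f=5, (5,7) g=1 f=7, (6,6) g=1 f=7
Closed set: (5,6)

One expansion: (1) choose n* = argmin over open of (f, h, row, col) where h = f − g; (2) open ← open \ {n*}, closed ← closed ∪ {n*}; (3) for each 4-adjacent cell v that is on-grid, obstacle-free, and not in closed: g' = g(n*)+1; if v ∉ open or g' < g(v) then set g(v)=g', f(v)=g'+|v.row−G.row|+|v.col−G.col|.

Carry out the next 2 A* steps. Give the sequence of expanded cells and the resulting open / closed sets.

step 1: expand (4,6) (f=5, h=4) → closed; open now [(3,6) g=2 f=7, (4,5) g=2 f=5, (5,5) g=1 f=5, (5,7) g=1 f=7, (6,6) g=1 f=7]
step 2: expand (4,5) (f=5, h=3) → closed; open now [(3,6) g=2 f=7, (4,4) g=3 f=5, (5,5) g=1 f=5, (5,7) g=1 f=7, (6,6) g=1 f=7]

order=[(4,6) → (4,5)]; open=[(3,6) g=2 f=7, (4,4) g=3 f=5, (5,5) g=1 f=5, (5,7) g=1 f=7, (6,6) g=1 f=7]; closed=[(4,5), (4,6), (5,6)]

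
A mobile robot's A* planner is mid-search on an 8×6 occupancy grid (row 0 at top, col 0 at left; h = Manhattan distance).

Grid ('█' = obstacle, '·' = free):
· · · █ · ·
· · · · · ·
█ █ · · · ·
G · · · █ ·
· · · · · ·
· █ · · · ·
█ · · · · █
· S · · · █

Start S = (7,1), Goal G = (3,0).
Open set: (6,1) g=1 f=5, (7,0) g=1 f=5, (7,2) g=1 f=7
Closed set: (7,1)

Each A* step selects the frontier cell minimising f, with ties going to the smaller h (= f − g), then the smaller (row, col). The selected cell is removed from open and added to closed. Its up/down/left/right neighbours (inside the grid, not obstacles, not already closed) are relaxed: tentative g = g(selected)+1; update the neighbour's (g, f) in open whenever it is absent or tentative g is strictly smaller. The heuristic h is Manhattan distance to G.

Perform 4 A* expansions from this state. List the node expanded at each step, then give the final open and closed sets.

order=[(6,1) → (7,0) → (6,2) → (5,2)]; open=[(4,2) g=4 f=7, (5,3) g=4 f=9, (6,3) g=3 f=9, (7,2) g=1 f=7]; closed=[(5,2), (6,1), (6,2), (7,0), (7,1)]

step 1: expand (6,1) (f=5, h=4) → closed; open now [(6,2) g=2 f=7, (7,0) g=1 f=5, (7,2) g=1 f=7]
step 2: expand (7,0) (f=5, h=4) → closed; open now [(6,2) g=2 f=7, (7,2) g=1 f=7]
step 3: expand (6,2) (f=7, h=5) → closed; open now [(5,2) g=3 f=7, (6,3) g=3 f=9, (7,2) g=1 f=7]
step 4: expand (5,2) (f=7, h=4) → closed; open now [(4,2) g=4 f=7, (5,3) g=4 f=9, (6,3) g=3 f=9, (7,2) g=1 f=7]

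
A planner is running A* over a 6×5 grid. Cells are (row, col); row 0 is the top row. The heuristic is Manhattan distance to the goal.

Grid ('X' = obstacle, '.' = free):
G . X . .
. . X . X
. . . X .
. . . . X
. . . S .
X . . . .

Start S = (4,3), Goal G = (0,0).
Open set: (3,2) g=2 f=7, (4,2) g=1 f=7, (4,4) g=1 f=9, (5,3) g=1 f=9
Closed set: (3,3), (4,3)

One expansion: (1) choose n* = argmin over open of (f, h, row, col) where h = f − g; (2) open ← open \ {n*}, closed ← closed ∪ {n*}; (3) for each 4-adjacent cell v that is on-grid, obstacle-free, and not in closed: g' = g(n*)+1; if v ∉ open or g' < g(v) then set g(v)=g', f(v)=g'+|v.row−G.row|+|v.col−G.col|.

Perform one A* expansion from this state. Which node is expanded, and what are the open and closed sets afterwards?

step 1: expand (3,2) (f=7, h=5) → closed; open now [(2,2) g=3 f=7, (3,1) g=3 f=7, (4,2) g=1 f=7, (4,4) g=1 f=9, (5,3) g=1 f=9]

expanded=(3,2); open=[(2,2) g=3 f=7, (3,1) g=3 f=7, (4,2) g=1 f=7, (4,4) g=1 f=9, (5,3) g=1 f=9]; closed=[(3,2), (3,3), (4,3)]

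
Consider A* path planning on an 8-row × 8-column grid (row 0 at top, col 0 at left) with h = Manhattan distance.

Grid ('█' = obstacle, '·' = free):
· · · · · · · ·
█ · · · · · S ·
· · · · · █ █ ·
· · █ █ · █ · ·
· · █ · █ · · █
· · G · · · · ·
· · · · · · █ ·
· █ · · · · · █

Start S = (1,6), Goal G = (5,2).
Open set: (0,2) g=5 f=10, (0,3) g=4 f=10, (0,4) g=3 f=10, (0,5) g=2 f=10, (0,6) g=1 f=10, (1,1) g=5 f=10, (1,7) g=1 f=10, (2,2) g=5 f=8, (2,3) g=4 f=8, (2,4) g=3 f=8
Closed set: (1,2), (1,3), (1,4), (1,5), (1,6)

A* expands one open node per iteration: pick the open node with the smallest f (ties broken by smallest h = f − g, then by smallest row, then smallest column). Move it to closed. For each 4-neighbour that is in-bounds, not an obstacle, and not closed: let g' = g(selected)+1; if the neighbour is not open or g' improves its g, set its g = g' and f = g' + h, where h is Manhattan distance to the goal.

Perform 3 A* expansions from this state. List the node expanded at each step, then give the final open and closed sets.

step 1: expand (2,2) (f=8, h=3) → closed; open now [(0,2) g=5 f=10, (0,3) g=4 f=10, (0,4) g=3 f=10, (0,5) g=2 f=10, (0,6) g=1 f=10, (1,1) g=5 f=10, (1,7) g=1 f=10, (2,1) g=6 f=10, (2,3) g=4 f=8, (2,4) g=3 f=8]
step 2: expand (2,3) (f=8, h=4) → closed; open now [(0,2) g=5 f=10, (0,3) g=4 f=10, (0,4) g=3 f=10, (0,5) g=2 f=10, (0,6) g=1 f=10, (1,1) g=5 f=10, (1,7) g=1 f=10, (2,1) g=6 f=10, (2,4) g=3 f=8]
step 3: expand (2,4) (f=8, h=5) → closed; open now [(0,2) g=5 f=10, (0,3) g=4 f=10, (0,4) g=3 f=10, (0,5) g=2 f=10, (0,6) g=1 f=10, (1,1) g=5 f=10, (1,7) g=1 f=10, (2,1) g=6 f=10, (3,4) g=4 f=8]

order=[(2,2) → (2,3) → (2,4)]; open=[(0,2) g=5 f=10, (0,3) g=4 f=10, (0,4) g=3 f=10, (0,5) g=2 f=10, (0,6) g=1 f=10, (1,1) g=5 f=10, (1,7) g=1 f=10, (2,1) g=6 f=10, (3,4) g=4 f=8]; closed=[(1,2), (1,3), (1,4), (1,5), (1,6), (2,2), (2,3), (2,4)]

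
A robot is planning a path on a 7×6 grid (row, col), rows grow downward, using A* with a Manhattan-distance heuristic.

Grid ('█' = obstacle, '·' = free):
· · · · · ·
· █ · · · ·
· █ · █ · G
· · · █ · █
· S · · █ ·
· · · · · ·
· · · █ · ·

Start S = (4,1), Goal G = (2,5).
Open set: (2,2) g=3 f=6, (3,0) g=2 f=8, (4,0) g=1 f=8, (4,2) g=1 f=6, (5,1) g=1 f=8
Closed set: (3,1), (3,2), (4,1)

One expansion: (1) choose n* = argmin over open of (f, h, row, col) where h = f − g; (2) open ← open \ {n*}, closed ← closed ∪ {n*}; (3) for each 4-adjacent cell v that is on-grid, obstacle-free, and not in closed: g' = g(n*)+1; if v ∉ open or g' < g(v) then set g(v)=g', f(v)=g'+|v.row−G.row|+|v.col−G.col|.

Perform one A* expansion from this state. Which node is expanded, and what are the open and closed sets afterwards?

expanded=(2,2); open=[(1,2) g=4 f=8, (3,0) g=2 f=8, (4,0) g=1 f=8, (4,2) g=1 f=6, (5,1) g=1 f=8]; closed=[(2,2), (3,1), (3,2), (4,1)]

step 1: expand (2,2) (f=6, h=3) → closed; open now [(1,2) g=4 f=8, (3,0) g=2 f=8, (4,0) g=1 f=8, (4,2) g=1 f=6, (5,1) g=1 f=8]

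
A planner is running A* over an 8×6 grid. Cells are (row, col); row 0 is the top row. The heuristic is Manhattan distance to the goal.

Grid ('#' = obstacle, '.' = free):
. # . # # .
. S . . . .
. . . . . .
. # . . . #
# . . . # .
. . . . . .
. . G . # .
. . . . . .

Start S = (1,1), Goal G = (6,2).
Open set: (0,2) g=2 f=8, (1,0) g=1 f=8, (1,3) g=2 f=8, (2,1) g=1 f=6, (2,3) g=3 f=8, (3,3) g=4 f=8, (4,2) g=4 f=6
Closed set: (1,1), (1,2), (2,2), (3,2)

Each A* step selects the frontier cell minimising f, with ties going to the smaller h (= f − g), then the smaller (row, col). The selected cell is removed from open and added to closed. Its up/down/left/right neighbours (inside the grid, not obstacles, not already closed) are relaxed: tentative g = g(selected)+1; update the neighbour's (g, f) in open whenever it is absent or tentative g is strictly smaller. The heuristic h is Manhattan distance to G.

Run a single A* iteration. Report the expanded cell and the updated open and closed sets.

step 1: expand (4,2) (f=6, h=2) → closed; open now [(0,2) g=2 f=8, (1,0) g=1 f=8, (1,3) g=2 f=8, (2,1) g=1 f=6, (2,3) g=3 f=8, (3,3) g=4 f=8, (4,1) g=5 f=8, (4,3) g=5 f=8, (5,2) g=5 f=6]

expanded=(4,2); open=[(0,2) g=2 f=8, (1,0) g=1 f=8, (1,3) g=2 f=8, (2,1) g=1 f=6, (2,3) g=3 f=8, (3,3) g=4 f=8, (4,1) g=5 f=8, (4,3) g=5 f=8, (5,2) g=5 f=6]; closed=[(1,1), (1,2), (2,2), (3,2), (4,2)]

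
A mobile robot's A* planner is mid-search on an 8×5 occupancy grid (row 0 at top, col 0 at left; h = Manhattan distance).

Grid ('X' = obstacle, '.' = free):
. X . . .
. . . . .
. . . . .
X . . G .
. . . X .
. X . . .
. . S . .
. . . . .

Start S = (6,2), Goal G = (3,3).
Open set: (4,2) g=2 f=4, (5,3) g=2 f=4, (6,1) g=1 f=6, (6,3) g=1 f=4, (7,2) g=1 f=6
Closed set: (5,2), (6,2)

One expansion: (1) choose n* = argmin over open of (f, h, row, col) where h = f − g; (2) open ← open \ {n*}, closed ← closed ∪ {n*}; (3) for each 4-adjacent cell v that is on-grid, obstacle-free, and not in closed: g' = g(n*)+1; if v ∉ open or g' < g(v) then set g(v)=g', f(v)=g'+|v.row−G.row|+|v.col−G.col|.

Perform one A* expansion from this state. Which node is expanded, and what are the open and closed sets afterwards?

expanded=(4,2); open=[(3,2) g=3 f=4, (4,1) g=3 f=6, (5,3) g=2 f=4, (6,1) g=1 f=6, (6,3) g=1 f=4, (7,2) g=1 f=6]; closed=[(4,2), (5,2), (6,2)]

step 1: expand (4,2) (f=4, h=2) → closed; open now [(3,2) g=3 f=4, (4,1) g=3 f=6, (5,3) g=2 f=4, (6,1) g=1 f=6, (6,3) g=1 f=4, (7,2) g=1 f=6]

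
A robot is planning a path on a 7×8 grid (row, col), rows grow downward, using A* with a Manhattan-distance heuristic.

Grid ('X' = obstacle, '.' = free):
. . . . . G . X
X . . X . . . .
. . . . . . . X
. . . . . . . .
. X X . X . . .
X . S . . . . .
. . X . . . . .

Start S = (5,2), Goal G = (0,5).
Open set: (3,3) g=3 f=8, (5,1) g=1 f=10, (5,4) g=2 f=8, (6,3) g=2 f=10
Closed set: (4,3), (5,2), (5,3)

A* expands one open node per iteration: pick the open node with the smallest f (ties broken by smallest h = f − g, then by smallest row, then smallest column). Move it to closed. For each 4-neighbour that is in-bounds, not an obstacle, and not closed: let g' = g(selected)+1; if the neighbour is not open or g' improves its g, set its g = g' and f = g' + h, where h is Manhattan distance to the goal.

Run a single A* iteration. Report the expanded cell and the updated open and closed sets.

step 1: expand (3,3) (f=8, h=5) → closed; open now [(2,3) g=4 f=8, (3,2) g=4 f=10, (3,4) g=4 f=8, (5,1) g=1 f=10, (5,4) g=2 f=8, (6,3) g=2 f=10]

expanded=(3,3); open=[(2,3) g=4 f=8, (3,2) g=4 f=10, (3,4) g=4 f=8, (5,1) g=1 f=10, (5,4) g=2 f=8, (6,3) g=2 f=10]; closed=[(3,3), (4,3), (5,2), (5,3)]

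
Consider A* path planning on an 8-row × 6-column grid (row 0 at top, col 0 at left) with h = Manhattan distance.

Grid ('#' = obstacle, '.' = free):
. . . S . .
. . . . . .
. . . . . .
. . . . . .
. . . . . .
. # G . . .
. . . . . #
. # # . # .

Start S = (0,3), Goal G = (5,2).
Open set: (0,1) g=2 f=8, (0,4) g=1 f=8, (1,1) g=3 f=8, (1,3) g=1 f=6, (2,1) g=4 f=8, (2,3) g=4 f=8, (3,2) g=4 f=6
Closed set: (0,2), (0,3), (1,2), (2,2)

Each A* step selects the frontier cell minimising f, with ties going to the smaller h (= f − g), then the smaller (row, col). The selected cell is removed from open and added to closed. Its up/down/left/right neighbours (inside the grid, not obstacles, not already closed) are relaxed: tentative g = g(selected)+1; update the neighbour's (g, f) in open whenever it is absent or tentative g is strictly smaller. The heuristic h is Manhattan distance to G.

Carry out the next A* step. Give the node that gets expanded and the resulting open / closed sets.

step 1: expand (3,2) (f=6, h=2) → closed; open now [(0,1) g=2 f=8, (0,4) g=1 f=8, (1,1) g=3 f=8, (1,3) g=1 f=6, (2,1) g=4 f=8, (2,3) g=4 f=8, (3,1) g=5 f=8, (3,3) g=5 f=8, (4,2) g=5 f=6]

expanded=(3,2); open=[(0,1) g=2 f=8, (0,4) g=1 f=8, (1,1) g=3 f=8, (1,3) g=1 f=6, (2,1) g=4 f=8, (2,3) g=4 f=8, (3,1) g=5 f=8, (3,3) g=5 f=8, (4,2) g=5 f=6]; closed=[(0,2), (0,3), (1,2), (2,2), (3,2)]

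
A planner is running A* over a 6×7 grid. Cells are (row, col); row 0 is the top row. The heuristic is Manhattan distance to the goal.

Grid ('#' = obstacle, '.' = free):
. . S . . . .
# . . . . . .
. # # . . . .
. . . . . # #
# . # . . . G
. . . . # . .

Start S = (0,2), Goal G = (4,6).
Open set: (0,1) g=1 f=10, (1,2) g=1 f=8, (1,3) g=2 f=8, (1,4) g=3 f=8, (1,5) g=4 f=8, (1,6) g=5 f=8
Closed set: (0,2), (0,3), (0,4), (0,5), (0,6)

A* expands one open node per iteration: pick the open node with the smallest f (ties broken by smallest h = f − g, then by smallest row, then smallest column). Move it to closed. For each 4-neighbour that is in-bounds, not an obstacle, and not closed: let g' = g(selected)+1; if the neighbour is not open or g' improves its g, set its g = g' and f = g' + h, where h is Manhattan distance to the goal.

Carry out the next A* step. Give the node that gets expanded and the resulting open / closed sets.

expanded=(1,6); open=[(0,1) g=1 f=10, (1,2) g=1 f=8, (1,3) g=2 f=8, (1,4) g=3 f=8, (1,5) g=4 f=8, (2,6) g=6 f=8]; closed=[(0,2), (0,3), (0,4), (0,5), (0,6), (1,6)]

step 1: expand (1,6) (f=8, h=3) → closed; open now [(0,1) g=1 f=10, (1,2) g=1 f=8, (1,3) g=2 f=8, (1,4) g=3 f=8, (1,5) g=4 f=8, (2,6) g=6 f=8]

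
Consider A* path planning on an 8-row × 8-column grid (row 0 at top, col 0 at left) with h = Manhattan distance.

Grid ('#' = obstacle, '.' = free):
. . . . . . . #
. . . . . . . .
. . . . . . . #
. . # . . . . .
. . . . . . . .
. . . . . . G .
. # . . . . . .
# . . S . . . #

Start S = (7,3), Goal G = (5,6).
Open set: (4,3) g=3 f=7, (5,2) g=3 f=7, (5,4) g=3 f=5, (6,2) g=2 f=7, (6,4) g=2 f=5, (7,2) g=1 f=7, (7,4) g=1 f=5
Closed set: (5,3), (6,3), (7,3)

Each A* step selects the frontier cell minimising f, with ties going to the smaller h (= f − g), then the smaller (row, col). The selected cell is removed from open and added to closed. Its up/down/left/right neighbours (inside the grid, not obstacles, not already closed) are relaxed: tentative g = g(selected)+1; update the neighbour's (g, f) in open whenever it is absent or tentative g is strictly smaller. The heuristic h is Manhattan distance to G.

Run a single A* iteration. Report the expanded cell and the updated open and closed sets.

step 1: expand (5,4) (f=5, h=2) → closed; open now [(4,3) g=3 f=7, (4,4) g=4 f=7, (5,2) g=3 f=7, (5,5) g=4 f=5, (6,2) g=2 f=7, (6,4) g=2 f=5, (7,2) g=1 f=7, (7,4) g=1 f=5]

expanded=(5,4); open=[(4,3) g=3 f=7, (4,4) g=4 f=7, (5,2) g=3 f=7, (5,5) g=4 f=5, (6,2) g=2 f=7, (6,4) g=2 f=5, (7,2) g=1 f=7, (7,4) g=1 f=5]; closed=[(5,3), (5,4), (6,3), (7,3)]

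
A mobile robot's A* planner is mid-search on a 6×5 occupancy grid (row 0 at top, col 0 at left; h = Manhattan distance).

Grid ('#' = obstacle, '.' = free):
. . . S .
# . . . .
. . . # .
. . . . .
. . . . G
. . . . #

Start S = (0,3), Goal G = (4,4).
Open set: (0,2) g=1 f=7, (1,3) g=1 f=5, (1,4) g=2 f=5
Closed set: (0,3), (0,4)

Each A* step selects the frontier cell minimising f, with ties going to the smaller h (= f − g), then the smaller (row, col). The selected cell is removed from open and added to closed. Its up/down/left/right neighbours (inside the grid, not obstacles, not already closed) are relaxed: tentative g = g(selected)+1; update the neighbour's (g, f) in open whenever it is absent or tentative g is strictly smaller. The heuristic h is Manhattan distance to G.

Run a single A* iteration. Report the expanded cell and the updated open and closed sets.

expanded=(1,4); open=[(0,2) g=1 f=7, (1,3) g=1 f=5, (2,4) g=3 f=5]; closed=[(0,3), (0,4), (1,4)]

step 1: expand (1,4) (f=5, h=3) → closed; open now [(0,2) g=1 f=7, (1,3) g=1 f=5, (2,4) g=3 f=5]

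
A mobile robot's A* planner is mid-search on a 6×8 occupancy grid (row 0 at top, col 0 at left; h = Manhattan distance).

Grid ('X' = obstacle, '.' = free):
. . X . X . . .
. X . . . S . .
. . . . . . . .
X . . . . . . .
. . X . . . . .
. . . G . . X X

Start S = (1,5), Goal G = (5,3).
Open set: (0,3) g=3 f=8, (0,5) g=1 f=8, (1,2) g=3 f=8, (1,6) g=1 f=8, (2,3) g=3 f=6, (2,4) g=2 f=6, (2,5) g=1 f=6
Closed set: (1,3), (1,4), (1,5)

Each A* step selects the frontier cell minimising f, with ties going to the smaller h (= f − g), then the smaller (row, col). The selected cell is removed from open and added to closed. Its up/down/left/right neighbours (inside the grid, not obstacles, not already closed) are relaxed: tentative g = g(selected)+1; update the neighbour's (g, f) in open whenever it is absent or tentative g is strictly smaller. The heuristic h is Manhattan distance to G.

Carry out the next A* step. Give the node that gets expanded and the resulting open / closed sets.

step 1: expand (2,3) (f=6, h=3) → closed; open now [(0,3) g=3 f=8, (0,5) g=1 f=8, (1,2) g=3 f=8, (1,6) g=1 f=8, (2,2) g=4 f=8, (2,4) g=2 f=6, (2,5) g=1 f=6, (3,3) g=4 f=6]

expanded=(2,3); open=[(0,3) g=3 f=8, (0,5) g=1 f=8, (1,2) g=3 f=8, (1,6) g=1 f=8, (2,2) g=4 f=8, (2,4) g=2 f=6, (2,5) g=1 f=6, (3,3) g=4 f=6]; closed=[(1,3), (1,4), (1,5), (2,3)]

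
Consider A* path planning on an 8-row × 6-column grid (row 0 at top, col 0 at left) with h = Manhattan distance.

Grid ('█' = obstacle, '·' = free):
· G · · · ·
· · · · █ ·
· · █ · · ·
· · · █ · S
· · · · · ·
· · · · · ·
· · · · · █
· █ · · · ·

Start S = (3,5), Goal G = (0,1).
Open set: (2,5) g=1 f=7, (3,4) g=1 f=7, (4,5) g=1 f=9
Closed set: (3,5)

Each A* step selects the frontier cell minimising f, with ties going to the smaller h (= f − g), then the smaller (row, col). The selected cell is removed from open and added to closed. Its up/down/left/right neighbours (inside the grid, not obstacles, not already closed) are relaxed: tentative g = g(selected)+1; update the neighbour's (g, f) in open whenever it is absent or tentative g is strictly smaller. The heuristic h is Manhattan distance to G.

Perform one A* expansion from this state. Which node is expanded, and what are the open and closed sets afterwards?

step 1: expand (2,5) (f=7, h=6) → closed; open now [(1,5) g=2 f=7, (2,4) g=2 f=7, (3,4) g=1 f=7, (4,5) g=1 f=9]

expanded=(2,5); open=[(1,5) g=2 f=7, (2,4) g=2 f=7, (3,4) g=1 f=7, (4,5) g=1 f=9]; closed=[(2,5), (3,5)]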